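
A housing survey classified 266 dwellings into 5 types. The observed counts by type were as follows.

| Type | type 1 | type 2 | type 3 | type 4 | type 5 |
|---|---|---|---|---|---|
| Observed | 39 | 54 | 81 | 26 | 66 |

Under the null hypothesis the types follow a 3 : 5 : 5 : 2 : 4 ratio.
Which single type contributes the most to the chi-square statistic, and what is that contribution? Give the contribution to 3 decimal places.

Ratio total = 19. Expected counts: 266×3/19 = 42, 266×5/19 = 70, 266×5/19 = 70, 266×2/19 = 28, 266×4/19 = 56.
cat         O        E   (O−E)²/E
type 1     39       42     0.2143
type 2     54       70     3.6571
type 3     81       70     1.7286
type 4     26       28     0.1429
type 5     66       56     1.7857
The largest term is for type 2: 3.657.

type 2, 3.657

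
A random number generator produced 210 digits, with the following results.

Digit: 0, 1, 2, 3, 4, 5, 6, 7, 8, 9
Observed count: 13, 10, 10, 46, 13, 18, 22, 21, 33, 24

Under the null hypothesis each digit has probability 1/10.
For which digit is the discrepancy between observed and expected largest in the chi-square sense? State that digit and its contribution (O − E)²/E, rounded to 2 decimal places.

3, 29.76

Under H₀ each category has probability 1/10, so each expected count is 210/10 = 21.
χ² = (13−21)²/21 + (10−21)²/21 + (10−21)²/21 + (46−21)²/21 + (13−21)²/21 + (18−21)²/21 + (22−21)²/21 + (21−21)²/21 + (33−21)²/21 + (24−21)²/21
   = 3.048 + 5.762 + 5.762 + 29.762 + 3.048 + 0.429 + 0.048 + 0.000 + 6.857 + 0.429
The largest term is for 3: 29.76.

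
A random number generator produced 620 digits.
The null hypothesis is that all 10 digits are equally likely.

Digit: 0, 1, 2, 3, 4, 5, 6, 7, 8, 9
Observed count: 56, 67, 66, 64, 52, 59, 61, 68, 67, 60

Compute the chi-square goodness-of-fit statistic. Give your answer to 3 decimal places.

Expected count for each of the 10 categories: 620/10 = 62.
0: (56 − 62)²/62 = 36/62 = 0.5806
1: (67 − 62)²/62 = 25/62 = 0.4032
2: (66 − 62)²/62 = 16/62 = 0.2581
3: (64 − 62)²/62 = 4/62 = 0.0645
4: (52 − 62)²/62 = 100/62 = 1.6129
5: (59 − 62)²/62 = 9/62 = 0.1452
6: (61 − 62)²/62 = 1/62 = 0.0161
7: (68 − 62)²/62 = 36/62 = 0.5806
8: (67 − 62)²/62 = 25/62 = 0.4032
9: (60 − 62)²/62 = 4/62 = 0.0645
Sum = 4.129

4.129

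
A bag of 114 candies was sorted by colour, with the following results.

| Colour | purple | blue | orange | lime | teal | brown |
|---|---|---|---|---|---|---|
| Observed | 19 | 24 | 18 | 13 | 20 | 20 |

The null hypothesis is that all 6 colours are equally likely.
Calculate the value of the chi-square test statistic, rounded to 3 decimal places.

Under H₀ each category has probability 1/6, so each expected count is 114/6 = 19.
χ² = (19−19)²/19 + (24−19)²/19 + (18−19)²/19 + (13−19)²/19 + (20−19)²/19 + (20−19)²/19
   = 0.0000 + 1.3158 + 0.0526 + 1.8947 + 0.0526 + 0.0526
Sum = 3.368

3.368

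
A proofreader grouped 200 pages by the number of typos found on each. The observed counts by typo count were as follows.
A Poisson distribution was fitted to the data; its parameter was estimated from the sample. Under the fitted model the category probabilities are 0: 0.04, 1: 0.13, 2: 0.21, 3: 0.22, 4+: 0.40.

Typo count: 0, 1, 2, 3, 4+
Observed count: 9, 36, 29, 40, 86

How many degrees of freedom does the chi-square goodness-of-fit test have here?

There are k = 5 categories and 1 parameter estimated from the data, so df = 5 − 1 − 1 = 3.

3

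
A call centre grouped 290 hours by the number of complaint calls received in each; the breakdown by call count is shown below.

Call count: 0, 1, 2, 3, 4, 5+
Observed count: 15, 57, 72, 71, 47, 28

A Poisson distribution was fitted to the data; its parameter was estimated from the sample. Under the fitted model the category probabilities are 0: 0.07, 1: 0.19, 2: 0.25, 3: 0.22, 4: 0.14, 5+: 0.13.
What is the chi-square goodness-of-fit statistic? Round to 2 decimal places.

Expected counts E_i = n·p_i: 290×0.07 = 20.3, 290×0.19 = 55.1, 290×0.25 = 72.5, 290×0.22 = 63.8, 290×0.14 = 40.6, 290×0.13 = 37.7.
0: (15 − 20.3)²/20.3 = 28.09/20.3 = 1.384
1: (57 − 55.1)²/55.1 = 3.61/55.1 = 0.066
2: (72 − 72.5)²/72.5 = 0.25/72.5 = 0.003
3: (71 − 63.8)²/63.8 = 51.84/63.8 = 0.813
4: (47 − 40.6)²/40.6 = 40.96/40.6 = 1.009
5+: (28 − 37.7)²/37.7 = 94.09/37.7 = 2.496
Sum = 5.77

5.77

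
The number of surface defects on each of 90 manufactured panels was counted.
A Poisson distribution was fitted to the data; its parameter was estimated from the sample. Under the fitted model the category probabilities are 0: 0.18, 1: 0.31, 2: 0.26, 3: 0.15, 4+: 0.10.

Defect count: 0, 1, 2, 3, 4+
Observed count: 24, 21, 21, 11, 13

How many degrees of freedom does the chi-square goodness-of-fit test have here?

There are k = 5 categories and 1 parameter estimated from the data, so df = 5 − 1 − 1 = 3.

3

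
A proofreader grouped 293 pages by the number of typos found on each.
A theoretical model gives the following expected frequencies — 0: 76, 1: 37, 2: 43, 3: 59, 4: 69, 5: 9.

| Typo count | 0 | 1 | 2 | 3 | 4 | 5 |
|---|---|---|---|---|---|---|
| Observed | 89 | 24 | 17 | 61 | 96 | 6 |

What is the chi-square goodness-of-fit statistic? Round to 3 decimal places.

34.145

χ² = (89−76)²/76 + (24−37)²/37 + (17−43)²/43 + (61−59)²/59 + (96−69)²/69 + (6−9)²/9
   = 2.2237 + 4.5676 + 15.7209 + 0.0678 + 10.5652 + 1.0000
Sum = 34.145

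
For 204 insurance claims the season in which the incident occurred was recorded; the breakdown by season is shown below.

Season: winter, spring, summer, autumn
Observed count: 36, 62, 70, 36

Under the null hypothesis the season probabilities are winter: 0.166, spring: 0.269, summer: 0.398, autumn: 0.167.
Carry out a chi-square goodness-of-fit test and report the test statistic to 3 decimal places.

2.712

Expected counts E_i = n·p_i: 204×0.166 = 33.864, 204×0.269 = 54.876, 204×0.398 = 81.192, 204×0.167 = 34.068.
winter: (36 − 33.864)²/33.864 = 4.562496/33.864 = 0.1347
spring: (62 − 54.876)²/54.876 = 50.751376/54.876 = 0.9248
summer: (70 − 81.192)²/81.192 = 125.260864/81.192 = 1.5428
autumn: (36 − 34.068)²/34.068 = 3.732624/34.068 = 0.1096
Sum = 2.712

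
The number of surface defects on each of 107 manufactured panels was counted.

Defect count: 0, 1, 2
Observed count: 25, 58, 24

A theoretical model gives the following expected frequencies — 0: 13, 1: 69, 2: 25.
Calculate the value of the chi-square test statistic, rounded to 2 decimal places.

12.87

cat         O        E   (O−E)²/E
0          25       13     11.077
1          58       69      1.754
2          24       25      0.040
Sum = 12.87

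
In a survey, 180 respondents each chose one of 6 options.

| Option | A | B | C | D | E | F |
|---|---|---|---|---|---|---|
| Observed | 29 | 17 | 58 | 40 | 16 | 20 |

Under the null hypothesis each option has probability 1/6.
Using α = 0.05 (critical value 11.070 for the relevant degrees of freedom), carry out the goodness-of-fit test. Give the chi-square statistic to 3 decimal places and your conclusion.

45.000; reject

Expected count for each of the 6 categories: 180/6 = 30.
A: (29 − 30)²/30 = 1/30 = 0.0333
B: (17 − 30)²/30 = 169/30 = 5.6333
C: (58 − 30)²/30 = 784/30 = 26.1333
D: (40 − 30)²/30 = 100/30 = 3.3333
E: (16 − 30)²/30 = 196/30 = 6.5333
F: (20 − 30)²/30 = 100/30 = 3.3333
Sum = 45.000
df = 5. Since 45.000 > 11.070, we reject H₀.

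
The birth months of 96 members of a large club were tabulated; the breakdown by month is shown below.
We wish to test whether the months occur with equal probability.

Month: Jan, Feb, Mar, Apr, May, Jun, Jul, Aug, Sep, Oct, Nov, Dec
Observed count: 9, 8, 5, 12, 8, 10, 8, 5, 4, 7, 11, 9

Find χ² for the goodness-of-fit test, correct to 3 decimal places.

Under H₀ each category has probability 1/12, so each expected count is 96/12 = 8.
cat         O        E   (O−E)²/E
Jan         9        8     0.1250
Feb         8        8     0.0000
Mar         5        8     1.1250
Apr        12        8     2.0000
May         8        8     0.0000
Jun        10        8     0.5000
Jul         8        8     0.0000
Aug         5        8     1.1250
Sep         4        8     2.0000
Oct         7        8     0.1250
Nov        11        8     1.1250
Dec         9        8     0.1250
Sum = 8.250

8.250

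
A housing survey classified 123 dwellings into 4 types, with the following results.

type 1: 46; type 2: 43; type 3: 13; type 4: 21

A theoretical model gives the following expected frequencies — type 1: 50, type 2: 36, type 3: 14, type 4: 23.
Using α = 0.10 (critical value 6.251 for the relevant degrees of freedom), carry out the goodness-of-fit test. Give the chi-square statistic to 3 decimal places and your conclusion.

1.926; do not reject

cat         O        E   (O−E)²/E
type 1     46       50     0.3200
type 2     43       36     1.3611
type 3     13       14     0.0714
type 4     21       23     0.1739
Sum = 1.926
df = 3. Since 1.926 < 6.251, we do not reject H₀.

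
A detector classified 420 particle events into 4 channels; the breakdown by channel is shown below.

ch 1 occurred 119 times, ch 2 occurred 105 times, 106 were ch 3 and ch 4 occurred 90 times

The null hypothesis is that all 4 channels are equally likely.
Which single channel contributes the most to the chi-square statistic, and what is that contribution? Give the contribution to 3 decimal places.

Expected count for each of the 4 categories: 420/4 = 105.
ch 1: (119 − 105)²/105 = 196/105 = 1.8667
ch 2: (105 − 105)²/105 = 0/105 = 0.0000
ch 3: (106 − 105)²/105 = 1/105 = 0.0095
ch 4: (90 − 105)²/105 = 225/105 = 2.1429
The largest term is for ch 4: 2.143.

ch 4, 2.143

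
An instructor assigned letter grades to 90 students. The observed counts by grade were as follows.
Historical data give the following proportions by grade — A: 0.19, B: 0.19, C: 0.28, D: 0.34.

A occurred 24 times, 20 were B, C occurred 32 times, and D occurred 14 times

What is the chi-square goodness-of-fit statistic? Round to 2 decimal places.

Expected counts E_i = n·p_i: 90×0.19 = 17.1, 90×0.19 = 17.1, 90×0.28 = 25.2, 90×0.34 = 30.6.
χ² = (24−17.1)²/17.1 + (20−17.1)²/17.1 + (32−25.2)²/25.2 + (14−30.6)²/30.6
   = 2.784 + 0.492 + 1.835 + 9.005
Sum = 14.12

14.12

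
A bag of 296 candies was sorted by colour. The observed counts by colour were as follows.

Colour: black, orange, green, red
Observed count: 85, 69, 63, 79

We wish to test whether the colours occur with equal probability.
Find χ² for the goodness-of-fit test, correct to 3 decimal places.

Expected count for each of the 4 categories: 296/4 = 74.
cat         O        E   (O−E)²/E
black      85       74     1.6351
orange     69       74     0.3378
green      63       74     1.6351
red        79       74     0.3378
Sum = 3.946

3.946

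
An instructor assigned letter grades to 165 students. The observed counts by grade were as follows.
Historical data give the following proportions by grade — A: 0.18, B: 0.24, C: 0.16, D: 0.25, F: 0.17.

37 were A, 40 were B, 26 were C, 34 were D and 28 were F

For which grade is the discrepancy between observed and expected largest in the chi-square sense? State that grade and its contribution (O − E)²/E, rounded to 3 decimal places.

Expected counts E_i = n·p_i: 165×0.18 = 29.7, 165×0.24 = 39.6, 165×0.16 = 26.4, 165×0.25 = 41.25, 165×0.17 = 28.05.
A: (37 − 29.7)²/29.7 = 53.29/29.7 = 1.7943
B: (40 − 39.6)²/39.6 = 0.16/39.6 = 0.0040
C: (26 − 26.4)²/26.4 = 0.16/26.4 = 0.0061
D: (34 − 41.25)²/41.25 = 52.5625/41.25 = 1.2742
F: (28 − 28.05)²/28.05 = 0.0025/28.05 = 0.0001
The largest term is for A: 1.794.

A, 1.794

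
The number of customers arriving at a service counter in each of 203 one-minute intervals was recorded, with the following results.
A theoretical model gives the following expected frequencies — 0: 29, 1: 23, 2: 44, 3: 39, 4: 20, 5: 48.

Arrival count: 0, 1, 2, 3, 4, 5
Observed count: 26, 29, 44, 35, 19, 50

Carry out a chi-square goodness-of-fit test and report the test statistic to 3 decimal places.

2.419

0: (26 − 29)²/29 = 9/29 = 0.3103
1: (29 − 23)²/23 = 36/23 = 1.5652
2: (44 − 44)²/44 = 0/44 = 0.0000
3: (35 − 39)²/39 = 16/39 = 0.4103
4: (19 − 20)²/20 = 1/20 = 0.0500
5: (50 − 48)²/48 = 4/48 = 0.0833
Sum = 2.419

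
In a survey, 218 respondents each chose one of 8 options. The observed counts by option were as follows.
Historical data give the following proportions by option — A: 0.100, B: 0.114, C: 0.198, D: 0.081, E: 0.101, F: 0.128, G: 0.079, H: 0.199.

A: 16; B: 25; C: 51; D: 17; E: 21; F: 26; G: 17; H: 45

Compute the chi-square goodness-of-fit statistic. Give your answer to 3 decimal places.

3.231

Expected counts E_i = n·p_i: 218×0.100 = 21.8, 218×0.114 = 24.852, 218×0.198 = 43.164, 218×0.081 = 17.658, 218×0.101 = 22.018, 218×0.128 = 27.904, 218×0.079 = 17.222, 218×0.199 = 43.382.
χ² = (16−21.8)²/21.8 + (25−24.852)²/24.852 + (51−43.164)²/43.164 + (17−17.658)²/17.658 + (21−22.018)²/22.018 + (26−27.904)²/27.904 + (17−17.222)²/17.222 + (45−43.382)²/43.382
   = 1.5431 + 0.0009 + 1.4225 + 0.0245 + 0.0471 + 0.1299 + 0.0029 + 0.0603
Sum = 3.231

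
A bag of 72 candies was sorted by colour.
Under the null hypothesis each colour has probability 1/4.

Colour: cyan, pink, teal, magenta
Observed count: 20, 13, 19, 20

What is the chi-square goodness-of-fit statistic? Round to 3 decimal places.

Expected count for each of the 4 categories: 72/4 = 18.
χ² = (20−18)²/18 + (13−18)²/18 + (19−18)²/18 + (20−18)²/18
   = 0.2222 + 1.3889 + 0.0556 + 0.2222
Sum = 1.889

1.889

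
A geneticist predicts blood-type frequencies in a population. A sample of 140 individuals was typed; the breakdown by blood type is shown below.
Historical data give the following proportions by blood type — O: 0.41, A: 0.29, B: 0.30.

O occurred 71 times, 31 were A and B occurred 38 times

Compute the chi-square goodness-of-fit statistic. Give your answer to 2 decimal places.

Expected counts E_i = n·p_i: 140×0.41 = 57.4, 140×0.29 = 40.6, 140×0.30 = 42.
χ² = (71−57.4)²/57.4 + (31−40.6)²/40.6 + (38−42)²/42
   = 3.222 + 2.270 + 0.381
Sum = 5.87

5.87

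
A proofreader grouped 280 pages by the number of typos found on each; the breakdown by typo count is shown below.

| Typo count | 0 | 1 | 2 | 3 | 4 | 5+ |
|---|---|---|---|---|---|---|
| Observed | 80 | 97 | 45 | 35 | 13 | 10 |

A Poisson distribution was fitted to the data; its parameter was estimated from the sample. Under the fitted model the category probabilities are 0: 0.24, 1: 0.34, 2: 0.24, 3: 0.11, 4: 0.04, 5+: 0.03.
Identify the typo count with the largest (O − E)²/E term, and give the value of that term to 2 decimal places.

Expected counts E_i = n·p_i: 280×0.24 = 67.2, 280×0.34 = 95.2, 280×0.24 = 67.2, 280×0.11 = 30.8, 280×0.04 = 11.2, 280×0.03 = 8.4.
χ² = (80−67.2)²/67.2 + (97−95.2)²/95.2 + (45−67.2)²/67.2 + (35−30.8)²/30.8 + (13−11.2)²/11.2 + (10−8.4)²/8.4
   = 2.438 + 0.034 + 7.334 + 0.573 + 0.289 + 0.305
The largest term is for 2: 7.33.

2, 7.33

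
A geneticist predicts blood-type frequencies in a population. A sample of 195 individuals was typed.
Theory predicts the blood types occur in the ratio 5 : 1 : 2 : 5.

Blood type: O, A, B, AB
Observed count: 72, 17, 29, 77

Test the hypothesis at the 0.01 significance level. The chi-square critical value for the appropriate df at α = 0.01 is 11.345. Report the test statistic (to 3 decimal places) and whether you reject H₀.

0.473; do not reject

Ratio total = 13. Expected counts: 195×5/13 = 75, 195×1/13 = 15, 195×2/13 = 30, 195×5/13 = 75.
χ² = (72−75)²/75 + (17−15)²/15 + (29−30)²/30 + (77−75)²/75
   = 0.1200 + 0.2667 + 0.0333 + 0.0533
Sum = 0.473
df = 3. Since 0.473 < 11.345, we do not reject H₀.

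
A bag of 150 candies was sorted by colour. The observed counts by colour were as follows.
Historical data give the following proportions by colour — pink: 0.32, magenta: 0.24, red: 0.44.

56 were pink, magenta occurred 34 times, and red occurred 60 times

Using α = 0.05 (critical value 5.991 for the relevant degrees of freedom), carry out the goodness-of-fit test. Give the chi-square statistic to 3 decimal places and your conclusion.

1.990; do not reject

Expected counts E_i = n·p_i: 150×0.32 = 48, 150×0.24 = 36, 150×0.44 = 66.
cat          O        E   (O−E)²/E
pink        56       48     1.3333
magenta     34       36     0.1111
red         60       66     0.5455
Sum = 1.990
df = 2. Since 1.990 < 5.991, we do not reject H₀.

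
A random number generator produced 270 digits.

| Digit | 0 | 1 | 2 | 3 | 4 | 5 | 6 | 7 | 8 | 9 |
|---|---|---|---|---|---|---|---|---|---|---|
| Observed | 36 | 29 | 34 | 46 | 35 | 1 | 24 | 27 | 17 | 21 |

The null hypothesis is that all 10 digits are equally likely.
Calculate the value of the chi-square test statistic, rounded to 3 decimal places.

Expected count for each of the 10 categories: 270/10 = 27.
χ² = (36−27)²/27 + (29−27)²/27 + (34−27)²/27 + (46−27)²/27 + (35−27)²/27 + (1−27)²/27 + (24−27)²/27 + (27−27)²/27 + (17−27)²/27 + (21−27)²/27
   = 3.0000 + 0.1481 + 1.8148 + 13.3704 + 2.3704 + 25.0370 + 0.3333 + 0.0000 + 3.7037 + 1.3333
Sum = 51.111

51.111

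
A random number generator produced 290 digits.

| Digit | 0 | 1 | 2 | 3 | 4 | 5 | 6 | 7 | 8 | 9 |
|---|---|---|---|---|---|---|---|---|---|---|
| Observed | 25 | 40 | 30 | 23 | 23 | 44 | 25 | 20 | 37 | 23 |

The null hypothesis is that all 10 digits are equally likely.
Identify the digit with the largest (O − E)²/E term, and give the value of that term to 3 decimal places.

5, 7.759

Expected count for each of the 10 categories: 290/10 = 29.
cat         O        E   (O−E)²/E
0          25       29     0.5517
1          40       29     4.1724
2          30       29     0.0345
3          23       29     1.2414
4          23       29     1.2414
5          44       29     7.7586
6          25       29     0.5517
7          20       29     2.7931
8          37       29     2.2069
9          23       29     1.2414
The largest term is for 5: 7.759.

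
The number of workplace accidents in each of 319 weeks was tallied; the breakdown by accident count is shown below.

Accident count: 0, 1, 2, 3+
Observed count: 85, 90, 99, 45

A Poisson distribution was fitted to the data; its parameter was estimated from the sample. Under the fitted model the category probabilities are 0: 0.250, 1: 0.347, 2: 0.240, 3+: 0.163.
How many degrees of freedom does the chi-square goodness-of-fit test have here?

2

There are k = 4 categories and 1 parameter estimated from the data, so df = 4 − 1 − 1 = 2.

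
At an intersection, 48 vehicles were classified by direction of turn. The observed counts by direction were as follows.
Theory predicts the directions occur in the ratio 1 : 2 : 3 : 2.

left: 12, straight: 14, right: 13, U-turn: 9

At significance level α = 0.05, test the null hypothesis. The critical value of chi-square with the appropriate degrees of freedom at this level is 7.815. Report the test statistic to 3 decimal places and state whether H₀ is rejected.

Ratio total = 8. Expected counts: 48×1/8 = 6, 48×2/8 = 12, 48×3/8 = 18, 48×2/8 = 12.
χ² = (12−6)²/6 + (14−12)²/12 + (13−18)²/18 + (9−12)²/12
   = 6.0000 + 0.3333 + 1.3889 + 0.7500
Sum = 8.472
df = 3. Since 8.472 > 7.815, we reject H₀.

8.472; reject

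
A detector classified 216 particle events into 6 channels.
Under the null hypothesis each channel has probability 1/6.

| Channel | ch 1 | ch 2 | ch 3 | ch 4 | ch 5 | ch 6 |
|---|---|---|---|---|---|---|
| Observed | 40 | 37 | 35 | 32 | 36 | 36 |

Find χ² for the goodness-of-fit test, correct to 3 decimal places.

Expected count for each of the 6 categories: 216/6 = 36.
cat         O        E   (O−E)²/E
ch 1       40       36     0.4444
ch 2       37       36     0.0278
ch 3       35       36     0.0278
ch 4       32       36     0.4444
ch 5       36       36     0.0000
ch 6       36       36     0.0000
Sum = 0.944

0.944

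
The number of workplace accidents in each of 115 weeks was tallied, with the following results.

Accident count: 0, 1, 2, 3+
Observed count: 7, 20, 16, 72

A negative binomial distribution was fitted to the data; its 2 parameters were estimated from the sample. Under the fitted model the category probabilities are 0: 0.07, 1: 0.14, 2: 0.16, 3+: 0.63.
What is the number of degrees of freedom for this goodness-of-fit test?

There are k = 4 categories and 2 parameters estimated from the data, so df = 4 − 1 − 2 = 1.

1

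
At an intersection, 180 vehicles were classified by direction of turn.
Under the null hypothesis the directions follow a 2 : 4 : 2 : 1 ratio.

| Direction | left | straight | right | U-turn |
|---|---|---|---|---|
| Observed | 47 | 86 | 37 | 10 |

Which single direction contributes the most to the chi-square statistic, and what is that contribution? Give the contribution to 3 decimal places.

U-turn, 5.000

Ratio total = 9. Expected counts: 180×2/9 = 40, 180×4/9 = 80, 180×2/9 = 40, 180×1/9 = 20.
χ² = (47−40)²/40 + (86−80)²/80 + (37−40)²/40 + (10−20)²/20
   = 1.2250 + 0.4500 + 0.2250 + 5.0000
The largest term is for U-turn: 5.000.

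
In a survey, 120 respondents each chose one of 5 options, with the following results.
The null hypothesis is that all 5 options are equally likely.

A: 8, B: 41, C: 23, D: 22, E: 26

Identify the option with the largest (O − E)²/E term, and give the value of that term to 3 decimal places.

B, 12.042

Expected count for each of the 5 categories: 120/5 = 24.
A: (8 − 24)²/24 = 256/24 = 10.6667
B: (41 − 24)²/24 = 289/24 = 12.0417
C: (23 − 24)²/24 = 1/24 = 0.0417
D: (22 − 24)²/24 = 4/24 = 0.1667
E: (26 − 24)²/24 = 4/24 = 0.1667
The largest term is for B: 12.042.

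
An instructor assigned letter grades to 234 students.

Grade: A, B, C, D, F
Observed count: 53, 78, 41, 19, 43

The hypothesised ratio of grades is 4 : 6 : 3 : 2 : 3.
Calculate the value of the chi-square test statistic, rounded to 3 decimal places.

Ratio total = 18. Expected counts: 234×4/18 = 52, 234×6/18 = 78, 234×3/18 = 39, 234×2/18 = 26, 234×3/18 = 39.
A: (53 − 52)²/52 = 1/52 = 0.0192
B: (78 − 78)²/78 = 0/78 = 0.0000
C: (41 − 39)²/39 = 4/39 = 0.1026
D: (19 − 26)²/26 = 49/26 = 1.8846
F: (43 − 39)²/39 = 16/39 = 0.4103
Sum = 2.417

2.417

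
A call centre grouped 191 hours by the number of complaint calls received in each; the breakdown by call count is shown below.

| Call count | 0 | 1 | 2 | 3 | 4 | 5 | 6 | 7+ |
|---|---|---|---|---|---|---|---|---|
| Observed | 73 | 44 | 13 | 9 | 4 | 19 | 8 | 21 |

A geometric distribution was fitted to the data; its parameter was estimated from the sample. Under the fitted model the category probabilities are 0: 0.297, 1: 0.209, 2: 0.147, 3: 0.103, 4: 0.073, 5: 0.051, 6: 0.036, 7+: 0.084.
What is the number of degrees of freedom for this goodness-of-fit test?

There are k = 8 categories and 1 parameter estimated from the data, so df = 8 − 1 − 1 = 6.

6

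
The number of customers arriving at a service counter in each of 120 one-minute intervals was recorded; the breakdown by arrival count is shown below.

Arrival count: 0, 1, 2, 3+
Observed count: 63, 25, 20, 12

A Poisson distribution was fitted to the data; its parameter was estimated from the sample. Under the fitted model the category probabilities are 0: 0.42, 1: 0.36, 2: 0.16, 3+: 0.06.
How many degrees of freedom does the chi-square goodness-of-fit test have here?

2

There are k = 4 categories and 1 parameter estimated from the data, so df = 4 − 1 − 1 = 2.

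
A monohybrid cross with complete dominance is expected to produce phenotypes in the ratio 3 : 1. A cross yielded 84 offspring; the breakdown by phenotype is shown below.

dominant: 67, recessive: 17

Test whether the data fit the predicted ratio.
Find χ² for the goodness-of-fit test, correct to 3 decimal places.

Ratio total = 4. Expected counts: 84×3/4 = 63, 84×1/4 = 21.
χ² = (67−63)²/63 + (17−21)²/21
   = 0.2540 + 0.7619
Sum = 1.016

1.016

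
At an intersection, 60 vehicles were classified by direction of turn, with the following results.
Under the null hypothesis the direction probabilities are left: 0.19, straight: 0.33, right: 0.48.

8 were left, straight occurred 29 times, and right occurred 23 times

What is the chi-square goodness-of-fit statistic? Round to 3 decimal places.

Expected counts E_i = n·p_i: 60×0.19 = 11.4, 60×0.33 = 19.8, 60×0.48 = 28.8.
cat           O        E   (O−E)²/E
left          8     11.4     1.0140
straight     29     19.8     4.2747
right        23     28.8     1.1681
Sum = 6.457

6.457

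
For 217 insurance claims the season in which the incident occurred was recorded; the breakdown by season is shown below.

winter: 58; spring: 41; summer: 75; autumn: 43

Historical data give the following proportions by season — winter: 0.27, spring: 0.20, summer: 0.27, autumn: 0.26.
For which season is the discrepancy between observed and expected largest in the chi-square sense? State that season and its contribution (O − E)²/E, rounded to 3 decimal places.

Expected counts E_i = n·p_i: 217×0.27 = 58.59, 217×0.20 = 43.4, 217×0.27 = 58.59, 217×0.26 = 56.42.
cat         O        E   (O−E)²/E
winter     58    58.59     0.0059
spring     41     43.4     0.1327
summer     75    58.59     4.5961
autumn     43    56.42     3.1921
The largest term is for summer: 4.596.

summer, 4.596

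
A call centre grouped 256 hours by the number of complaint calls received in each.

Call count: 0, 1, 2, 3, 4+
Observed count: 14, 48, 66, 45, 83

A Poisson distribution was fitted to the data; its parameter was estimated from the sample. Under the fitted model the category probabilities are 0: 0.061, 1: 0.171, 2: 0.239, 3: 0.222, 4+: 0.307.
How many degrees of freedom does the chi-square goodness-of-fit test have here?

3

There are k = 5 categories and 1 parameter estimated from the data, so df = 5 − 1 − 1 = 3.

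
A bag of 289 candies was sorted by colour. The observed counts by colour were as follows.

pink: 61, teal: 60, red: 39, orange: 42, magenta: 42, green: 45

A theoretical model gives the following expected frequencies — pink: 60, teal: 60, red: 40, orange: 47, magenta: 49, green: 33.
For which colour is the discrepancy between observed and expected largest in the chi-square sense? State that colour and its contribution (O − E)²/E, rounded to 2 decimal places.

green, 4.36

χ² = (61−60)²/60 + (60−60)²/60 + (39−40)²/40 + (42−47)²/47 + (42−49)²/49 + (45−33)²/33
   = 0.017 + 0.000 + 0.025 + 0.532 + 1.000 + 4.364
The largest term is for green: 4.36.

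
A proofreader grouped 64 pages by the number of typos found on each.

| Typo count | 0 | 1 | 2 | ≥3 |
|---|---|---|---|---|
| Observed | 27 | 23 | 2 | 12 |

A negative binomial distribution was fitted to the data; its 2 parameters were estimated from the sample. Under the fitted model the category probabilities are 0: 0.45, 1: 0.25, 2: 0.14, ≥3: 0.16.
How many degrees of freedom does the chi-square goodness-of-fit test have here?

1

There are k = 4 categories and 2 parameters estimated from the data, so df = 4 − 1 − 2 = 1.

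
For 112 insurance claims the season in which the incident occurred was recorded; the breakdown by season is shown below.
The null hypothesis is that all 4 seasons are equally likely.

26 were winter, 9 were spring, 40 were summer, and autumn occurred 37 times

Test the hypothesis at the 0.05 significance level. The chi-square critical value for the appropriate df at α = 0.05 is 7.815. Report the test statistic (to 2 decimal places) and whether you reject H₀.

21.07; reject

Expected count for each of the 4 categories: 112/4 = 28.
χ² = (26−28)²/28 + (9−28)²/28 + (40−28)²/28 + (37−28)²/28
   = 0.143 + 12.893 + 5.143 + 2.893
Sum = 21.07
df = 3. Since 21.07 > 7.815, we reject H₀.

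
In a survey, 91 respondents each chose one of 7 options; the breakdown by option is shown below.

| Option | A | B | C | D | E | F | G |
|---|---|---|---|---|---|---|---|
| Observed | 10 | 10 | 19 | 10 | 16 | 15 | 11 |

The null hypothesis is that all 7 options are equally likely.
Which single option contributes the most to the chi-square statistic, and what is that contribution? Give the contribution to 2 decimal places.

Under H₀ each category has probability 1/7, so each expected count is 91/7 = 13.
χ² = (10−13)²/13 + (10−13)²/13 + (19−13)²/13 + (10−13)²/13 + (16−13)²/13 + (15−13)²/13 + (11−13)²/13
   = 0.692 + 0.692 + 2.769 + 0.692 + 0.692 + 0.308 + 0.308
The largest term is for C: 2.77.

C, 2.77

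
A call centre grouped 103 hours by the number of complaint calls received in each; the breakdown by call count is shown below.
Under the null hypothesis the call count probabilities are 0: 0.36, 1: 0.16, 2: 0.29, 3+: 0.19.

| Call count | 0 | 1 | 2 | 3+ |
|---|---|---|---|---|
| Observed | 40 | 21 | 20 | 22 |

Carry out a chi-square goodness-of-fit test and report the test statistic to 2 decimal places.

Expected counts E_i = n·p_i: 103×0.36 = 37.08, 103×0.16 = 16.48, 103×0.29 = 29.87, 103×0.19 = 19.57.
cat         O        E   (O−E)²/E
0          40    37.08      0.230
1          21    16.48      1.240
2          20    29.87      3.261
3+         22    19.57      0.302
Sum = 5.03

5.03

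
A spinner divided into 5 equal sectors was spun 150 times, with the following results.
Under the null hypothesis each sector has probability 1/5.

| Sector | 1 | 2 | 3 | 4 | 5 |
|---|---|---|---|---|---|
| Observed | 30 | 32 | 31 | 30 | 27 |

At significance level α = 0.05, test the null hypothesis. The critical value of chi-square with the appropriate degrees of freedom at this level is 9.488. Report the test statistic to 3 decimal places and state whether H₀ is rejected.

0.467; do not reject

Expected count for each of the 5 categories: 150/5 = 30.
1: (30 − 30)²/30 = 0/30 = 0.0000
2: (32 − 30)²/30 = 4/30 = 0.1333
3: (31 − 30)²/30 = 1/30 = 0.0333
4: (30 − 30)²/30 = 0/30 = 0.0000
5: (27 − 30)²/30 = 9/30 = 0.3000
Sum = 0.467
df = 4. Since 0.467 < 9.488, we do not reject H₀.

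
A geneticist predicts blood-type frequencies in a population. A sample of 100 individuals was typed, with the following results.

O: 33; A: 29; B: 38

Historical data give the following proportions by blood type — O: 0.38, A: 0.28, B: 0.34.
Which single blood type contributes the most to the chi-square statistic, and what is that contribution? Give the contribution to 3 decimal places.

Expected counts E_i = n·p_i: 100×0.38 = 38, 100×0.28 = 28, 100×0.34 = 34.
χ² = (33−38)²/38 + (29−28)²/28 + (38−34)²/34
   = 0.6579 + 0.0357 + 0.4706
The largest term is for O: 0.658.

O, 0.658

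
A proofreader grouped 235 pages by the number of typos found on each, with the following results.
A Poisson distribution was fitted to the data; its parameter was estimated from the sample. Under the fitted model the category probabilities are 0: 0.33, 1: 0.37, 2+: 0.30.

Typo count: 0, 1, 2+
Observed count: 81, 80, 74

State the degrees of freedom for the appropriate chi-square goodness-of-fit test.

1

There are k = 3 categories and 1 parameter estimated from the data, so df = 3 − 1 − 1 = 1.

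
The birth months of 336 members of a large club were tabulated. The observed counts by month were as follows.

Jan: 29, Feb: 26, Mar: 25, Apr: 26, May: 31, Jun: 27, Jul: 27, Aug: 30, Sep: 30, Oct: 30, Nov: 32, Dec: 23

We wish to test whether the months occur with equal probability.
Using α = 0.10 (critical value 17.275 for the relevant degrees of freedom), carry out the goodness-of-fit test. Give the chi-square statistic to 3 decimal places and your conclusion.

Expected count for each of the 12 categories: 336/12 = 28.
Jan: (29 − 28)²/28 = 1/28 = 0.0357
Feb: (26 − 28)²/28 = 4/28 = 0.1429
Mar: (25 − 28)²/28 = 9/28 = 0.3214
Apr: (26 − 28)²/28 = 4/28 = 0.1429
May: (31 − 28)²/28 = 9/28 = 0.3214
Jun: (27 − 28)²/28 = 1/28 = 0.0357
Jul: (27 − 28)²/28 = 1/28 = 0.0357
Aug: (30 − 28)²/28 = 4/28 = 0.1429
Sep: (30 − 28)²/28 = 4/28 = 0.1429
Oct: (30 − 28)²/28 = 4/28 = 0.1429
Nov: (32 − 28)²/28 = 16/28 = 0.5714
Dec: (23 − 28)²/28 = 25/28 = 0.8929
Sum = 2.929
df = 11. Since 2.929 < 17.275, we do not reject H₀.

2.929; do not reject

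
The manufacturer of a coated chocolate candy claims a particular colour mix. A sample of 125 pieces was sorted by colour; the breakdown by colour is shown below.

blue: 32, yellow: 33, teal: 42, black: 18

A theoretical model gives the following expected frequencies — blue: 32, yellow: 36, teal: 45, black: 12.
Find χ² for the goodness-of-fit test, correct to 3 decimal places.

blue: (32 − 32)²/32 = 0/32 = 0.0000
yellow: (33 − 36)²/36 = 9/36 = 0.2500
teal: (42 − 45)²/45 = 9/45 = 0.2000
black: (18 − 12)²/12 = 36/12 = 3.0000
Sum = 3.450

3.450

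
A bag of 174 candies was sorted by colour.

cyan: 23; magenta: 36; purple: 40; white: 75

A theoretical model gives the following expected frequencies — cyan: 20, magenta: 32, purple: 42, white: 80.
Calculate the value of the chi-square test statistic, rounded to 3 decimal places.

χ² = (23−20)²/20 + (36−32)²/32 + (40−42)²/42 + (75−80)²/80
   = 0.4500 + 0.5000 + 0.0952 + 0.3125
Sum = 1.358

1.358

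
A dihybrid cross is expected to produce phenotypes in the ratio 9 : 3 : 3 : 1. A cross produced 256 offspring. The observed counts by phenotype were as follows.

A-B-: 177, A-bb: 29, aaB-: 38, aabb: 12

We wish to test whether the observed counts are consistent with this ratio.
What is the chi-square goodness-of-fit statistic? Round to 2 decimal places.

18.17

Ratio total = 16. Expected counts: 256×9/16 = 144, 256×3/16 = 48, 256×3/16 = 48, 256×1/16 = 16.
cat         O        E   (O−E)²/E
A-B-      177      144      7.563
A-bb       29       48      7.521
aaB-       38       48      2.083
aabb       12       16      1.000
Sum = 18.17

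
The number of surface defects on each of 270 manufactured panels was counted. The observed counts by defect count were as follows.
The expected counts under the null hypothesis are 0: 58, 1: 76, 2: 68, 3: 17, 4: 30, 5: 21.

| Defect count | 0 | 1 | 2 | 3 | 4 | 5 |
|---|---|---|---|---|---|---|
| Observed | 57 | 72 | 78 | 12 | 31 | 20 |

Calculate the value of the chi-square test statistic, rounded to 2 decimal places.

3.25

0: (57 − 58)²/58 = 1/58 = 0.017
1: (72 − 76)²/76 = 16/76 = 0.211
2: (78 − 68)²/68 = 100/68 = 1.471
3: (12 − 17)²/17 = 25/17 = 1.471
4: (31 − 30)²/30 = 1/30 = 0.033
5: (20 − 21)²/21 = 1/21 = 0.048
Sum = 3.25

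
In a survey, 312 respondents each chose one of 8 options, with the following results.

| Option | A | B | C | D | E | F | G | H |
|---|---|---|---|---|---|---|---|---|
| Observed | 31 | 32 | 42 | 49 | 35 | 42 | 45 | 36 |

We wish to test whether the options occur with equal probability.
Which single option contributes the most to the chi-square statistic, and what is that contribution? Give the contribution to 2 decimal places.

Under H₀ each category has probability 1/8, so each expected count is 312/8 = 39.
A: (31 − 39)²/39 = 64/39 = 1.641
B: (32 − 39)²/39 = 49/39 = 1.256
C: (42 − 39)²/39 = 9/39 = 0.231
D: (49 − 39)²/39 = 100/39 = 2.564
E: (35 − 39)²/39 = 16/39 = 0.410
F: (42 − 39)²/39 = 9/39 = 0.231
G: (45 − 39)²/39 = 36/39 = 0.923
H: (36 − 39)²/39 = 9/39 = 0.231
The largest term is for D: 2.56.

D, 2.56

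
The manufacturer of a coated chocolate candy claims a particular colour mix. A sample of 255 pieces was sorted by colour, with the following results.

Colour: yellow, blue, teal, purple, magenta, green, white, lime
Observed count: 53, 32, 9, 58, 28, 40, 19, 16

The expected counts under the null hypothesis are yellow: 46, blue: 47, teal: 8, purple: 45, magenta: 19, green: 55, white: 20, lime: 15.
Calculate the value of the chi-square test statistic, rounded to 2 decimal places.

χ² = (53−46)²/46 + (32−47)²/47 + (9−8)²/8 + (58−45)²/45 + (28−19)²/19 + (40−55)²/55 + (19−20)²/20 + (16−15)²/15
   = 1.065 + 4.787 + 0.125 + 3.756 + 4.263 + 4.091 + 0.050 + 0.067
Sum = 18.20

18.20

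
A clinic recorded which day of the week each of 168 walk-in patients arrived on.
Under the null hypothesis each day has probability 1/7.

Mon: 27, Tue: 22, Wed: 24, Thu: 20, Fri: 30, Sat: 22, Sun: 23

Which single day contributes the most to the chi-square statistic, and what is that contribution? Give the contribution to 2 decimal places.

Fri, 1.50

Expected count for each of the 7 categories: 168/7 = 24.
χ² = (27−24)²/24 + (22−24)²/24 + (24−24)²/24 + (20−24)²/24 + (30−24)²/24 + (22−24)²/24 + (23−24)²/24
   = 0.375 + 0.167 + 0.000 + 0.667 + 1.500 + 0.167 + 0.042
The largest term is for Fri: 1.50.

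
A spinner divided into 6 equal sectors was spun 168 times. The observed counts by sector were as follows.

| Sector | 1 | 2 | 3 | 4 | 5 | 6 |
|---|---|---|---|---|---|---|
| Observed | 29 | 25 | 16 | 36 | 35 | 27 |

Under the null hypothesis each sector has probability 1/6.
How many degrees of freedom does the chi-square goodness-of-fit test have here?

There are k = 6 categories and no parameters were estimated from the data, so df = 6 − 1 = 5.

5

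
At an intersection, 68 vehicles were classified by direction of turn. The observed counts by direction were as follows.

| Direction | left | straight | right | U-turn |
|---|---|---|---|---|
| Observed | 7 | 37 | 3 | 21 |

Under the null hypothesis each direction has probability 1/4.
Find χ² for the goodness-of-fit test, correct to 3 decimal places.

41.882

Expected count for each of the 4 categories: 68/4 = 17.
cat           O        E   (O−E)²/E
left          7       17     5.8824
straight     37       17    23.5294
right         3       17    11.5294
U-turn       21       17     0.9412
Sum = 41.882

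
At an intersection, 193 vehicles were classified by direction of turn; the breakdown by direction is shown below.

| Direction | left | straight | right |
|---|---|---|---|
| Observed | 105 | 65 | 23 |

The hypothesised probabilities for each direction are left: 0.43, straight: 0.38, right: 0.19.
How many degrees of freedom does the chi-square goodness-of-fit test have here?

There are k = 3 categories and no parameters were estimated from the data, so df = 3 − 1 = 2.

2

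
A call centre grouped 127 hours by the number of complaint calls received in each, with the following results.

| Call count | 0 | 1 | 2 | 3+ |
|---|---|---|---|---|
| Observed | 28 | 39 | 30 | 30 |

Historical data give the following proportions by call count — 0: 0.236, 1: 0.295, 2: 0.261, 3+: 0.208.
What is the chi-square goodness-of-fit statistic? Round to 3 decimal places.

Expected counts E_i = n·p_i: 127×0.236 = 29.972, 127×0.295 = 37.465, 127×0.261 = 33.147, 127×0.208 = 26.416.
0: (28 − 29.972)²/29.972 = 3.888784/29.972 = 0.1297
1: (39 − 37.465)²/37.465 = 2.356225/37.465 = 0.0629
2: (30 − 33.147)²/33.147 = 9.903609/33.147 = 0.2988
3+: (30 − 26.416)²/26.416 = 12.845056/26.416 = 0.4863
Sum = 0.978

0.978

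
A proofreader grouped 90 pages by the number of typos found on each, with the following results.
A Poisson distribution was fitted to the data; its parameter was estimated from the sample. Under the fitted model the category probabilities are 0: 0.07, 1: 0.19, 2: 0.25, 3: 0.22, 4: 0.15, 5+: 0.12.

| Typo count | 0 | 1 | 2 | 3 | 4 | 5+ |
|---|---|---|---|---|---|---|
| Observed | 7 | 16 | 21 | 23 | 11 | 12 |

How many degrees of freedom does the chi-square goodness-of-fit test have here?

There are k = 6 categories and 1 parameter estimated from the data, so df = 6 − 1 − 1 = 4.

4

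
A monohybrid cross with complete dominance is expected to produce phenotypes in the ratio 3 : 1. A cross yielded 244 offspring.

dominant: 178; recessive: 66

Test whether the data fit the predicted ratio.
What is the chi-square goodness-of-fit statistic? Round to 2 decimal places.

0.55

Ratio total = 4. Expected counts: 244×3/4 = 183, 244×1/4 = 61.
cat            O        E   (O−E)²/E
dominant     178      183      0.137
recessive     66       61      0.410
Sum = 0.55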